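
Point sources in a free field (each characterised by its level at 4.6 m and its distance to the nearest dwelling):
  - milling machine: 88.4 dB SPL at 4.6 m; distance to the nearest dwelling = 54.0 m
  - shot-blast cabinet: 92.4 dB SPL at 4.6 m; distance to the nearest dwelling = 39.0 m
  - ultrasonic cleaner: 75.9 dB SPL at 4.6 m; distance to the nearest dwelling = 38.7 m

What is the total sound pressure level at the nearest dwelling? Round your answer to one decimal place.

74.7 dB SPL

Apply inverse-square spreading to bring every level to the receiver, then sum 10^(L/10).
milling machine: 88.4 − 20·log₁₀(54.0/4.6) = 88.4 − 21.39 = 67.01 dB SPL.
shot-blast cabinet: 92.4 − 20·log₁₀(39.0/4.6) = 92.4 − 18.57 = 73.83 dB SPL.
ultrasonic cleaner: 75.9 − 20·log₁₀(38.7/4.6) = 75.9 − 18.50 = 57.40 dB SPL.
Σ 10^(L/10) = 2.975e+07 → L_total = 10·log₁₀(2.975e+07) = 74.73 dB SPL.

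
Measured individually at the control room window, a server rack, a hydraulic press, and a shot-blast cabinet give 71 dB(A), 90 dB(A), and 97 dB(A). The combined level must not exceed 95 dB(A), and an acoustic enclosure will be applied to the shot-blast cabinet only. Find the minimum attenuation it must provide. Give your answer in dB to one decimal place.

3.7 dB

Everything except the shot-blast cabinet sums to 10^(71/10) + 10^(90/10) = 1.013e+09 in linear terms, 90.05 dB(A).
To meet 95 dB(A) overall, the treated shot-blast cabinet may contribute at most 10^(95/10) − 1.013e+09 = 2.150e+09, i.e. 93.32 dB(A).
So the shot-blast cabinet must be reduced from 97 to 93.32 dB(A): IL = 3.68 dB.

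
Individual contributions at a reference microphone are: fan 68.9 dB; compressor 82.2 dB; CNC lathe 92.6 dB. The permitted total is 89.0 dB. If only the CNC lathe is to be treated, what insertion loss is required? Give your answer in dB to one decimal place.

Everything except the CNC lathe sums to 10^(68.9/10) + 10^(82.2/10) = 1.737e+08 in linear terms, 82.40 dB.
The limit corresponds to 10^(89.0/10) = 7.943e+08; subtracting the fixed part leaves 6.206e+08 for the CNC lathe, i.e. 87.93 dB.
So the CNC lathe must be reduced from 92.6 to 87.93 dB: IL = 4.67 dB.

4.7 dB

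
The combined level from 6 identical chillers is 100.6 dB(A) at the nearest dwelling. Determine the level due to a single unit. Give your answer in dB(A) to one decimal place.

92.8 dB(A)

Dividing the total intensity by 6 lowers the level by 10·log₁₀ 6 = 7.782 dB: L₁ = 100.6 − 7.782.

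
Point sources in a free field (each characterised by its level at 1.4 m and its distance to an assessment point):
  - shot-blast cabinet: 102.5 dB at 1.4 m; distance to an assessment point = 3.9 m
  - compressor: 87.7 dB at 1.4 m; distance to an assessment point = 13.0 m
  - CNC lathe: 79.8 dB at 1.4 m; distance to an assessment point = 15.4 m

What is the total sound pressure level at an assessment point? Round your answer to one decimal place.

93.6 dB

Apply inverse-square spreading to bring every level to the receiver, then sum 10^(L/10).
shot-blast cabinet: 102.5 − 20·log₁₀(3.9/1.4) = 102.5 − 8.90 = 93.60 dB.
compressor: 87.7 − 20·log₁₀(13.0/1.4) = 87.7 − 19.36 = 68.34 dB.
CNC lathe: 79.8 − 20·log₁₀(15.4/1.4) = 79.8 − 20.83 = 58.97 dB.
Σ 10^(L/10) = 2.299e+09 → L_total = 10·log₁₀(2.299e+09) = 93.62 dB.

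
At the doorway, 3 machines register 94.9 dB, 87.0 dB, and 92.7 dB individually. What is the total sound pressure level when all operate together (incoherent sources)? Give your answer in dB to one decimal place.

97.4 dB

Incoherent sources combine by intensity addition: L_total = 10·log₁₀(Σ 10^(L_i/10)).
Σ 10^(L/10) = 10^(94.9/10) + 10^(87.0/10) + 10^(92.7/10) = 5.454e+09.
L_total = 10·log₁₀(5.454e+09) = 97.37 dB.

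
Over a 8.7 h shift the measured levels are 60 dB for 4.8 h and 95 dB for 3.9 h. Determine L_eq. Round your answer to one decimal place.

91.5 dB

L_eq = 10·log₁₀[(1/T)·Σ tᵢ·10^(Lᵢ/10)] with T = 8.7 h.
Σ tᵢ·10^(Lᵢ/10) = 4.8·10^(60/10) + 3.9·10^(95/10) = 1.234e+10.
L_eq = 10·log₁₀(1.234e+10/8.7) = 91.52 dB.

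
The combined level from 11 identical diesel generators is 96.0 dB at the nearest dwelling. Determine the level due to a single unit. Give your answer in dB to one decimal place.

85.6 dB

11 equal contributions raise the level by 10·log₁₀ 11 = 10.414 dB, so each unit alone gives 96.0 − 10.414.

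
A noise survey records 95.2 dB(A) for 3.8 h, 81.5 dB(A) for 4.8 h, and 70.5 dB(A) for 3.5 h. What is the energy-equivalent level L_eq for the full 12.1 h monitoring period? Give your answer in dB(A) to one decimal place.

90.4 dB(A)

L_eq = 10·log₁₀[(1/T)·Σ tᵢ·10^(Lᵢ/10)] with T = 12.1 h.
Σ tᵢ·10^(Lᵢ/10) = 3.8·10^(95.2/10) + 4.8·10^(81.5/10) + 3.5·10^(70.5/10) = 1.330e+10.
L_eq = 10·log₁₀(1.330e+10/12.1) = 90.41 dB(A).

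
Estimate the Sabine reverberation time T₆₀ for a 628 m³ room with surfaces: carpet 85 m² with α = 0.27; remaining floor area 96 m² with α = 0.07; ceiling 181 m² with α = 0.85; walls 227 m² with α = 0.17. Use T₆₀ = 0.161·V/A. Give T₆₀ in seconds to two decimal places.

0.46 s

Total absorption A = 85·0.27 + 96·0.07 + 181·0.85 + 227·0.17 = 222.11 m² sabins.
T₆₀ = 0.161·V/A = 0.161·628/222.11 = 0.455 s.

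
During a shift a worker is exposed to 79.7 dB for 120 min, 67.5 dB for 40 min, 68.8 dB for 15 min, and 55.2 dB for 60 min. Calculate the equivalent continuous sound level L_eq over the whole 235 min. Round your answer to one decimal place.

76.9 dB

L_eq = 10·log₁₀[(1/T)·Σ tᵢ·10^(Lᵢ/10)] with T = 235 min.
Σ tᵢ·10^(Lᵢ/10) = 120·10^(79.7/10) + 40·10^(67.5/10) + 15·10^(68.8/10) + 60·10^(55.2/10) = 1.156e+10.
L_eq = 10·log₁₀(1.156e+10/235) = 76.92 dB.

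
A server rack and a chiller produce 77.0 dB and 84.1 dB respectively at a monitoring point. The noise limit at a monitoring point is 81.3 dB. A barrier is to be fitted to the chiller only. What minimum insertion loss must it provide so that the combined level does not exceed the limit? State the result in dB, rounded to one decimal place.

4.8 dB

Everything except the chiller sums to 10^(77.0/10) = 5.012e+07 in linear terms, 77.00 dB.
The limit corresponds to 10^(81.3/10) = 1.349e+08; subtracting the fixed part leaves 8.478e+07 for the chiller, i.e. 79.28 dB.
Required insertion loss = 84.1 − 79.28 = 4.82 dB.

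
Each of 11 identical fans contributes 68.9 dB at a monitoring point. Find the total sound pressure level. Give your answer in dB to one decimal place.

79.3 dB

N identical incoherent sources raise the level by 10·log₁₀ N.
L_total = 68.9 + 10·log₁₀(11) = 68.9 + 10.414 = 79.31 dB.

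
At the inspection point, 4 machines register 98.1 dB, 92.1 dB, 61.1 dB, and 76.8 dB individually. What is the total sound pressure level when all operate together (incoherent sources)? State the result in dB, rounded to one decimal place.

99.1 dB

For uncorrelated sources the intensities add, so convert each level to linear form, sum, and take 10·log₁₀ of the total.
Σ 10^(L/10) = 10^(98.1/10) + 10^(92.1/10) + 10^(61.1/10) + 10^(76.8/10) = 8.128e+09.
L_total = 10·log₁₀(8.128e+09) = 99.10 dB.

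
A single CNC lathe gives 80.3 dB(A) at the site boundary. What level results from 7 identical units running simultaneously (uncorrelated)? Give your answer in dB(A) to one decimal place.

N identical incoherent sources raise the level by 10·log₁₀ N.
L_total = 80.3 + 10·log₁₀(7) = 80.3 + 8.451 = 88.75 dB(A).

88.8 dB(A)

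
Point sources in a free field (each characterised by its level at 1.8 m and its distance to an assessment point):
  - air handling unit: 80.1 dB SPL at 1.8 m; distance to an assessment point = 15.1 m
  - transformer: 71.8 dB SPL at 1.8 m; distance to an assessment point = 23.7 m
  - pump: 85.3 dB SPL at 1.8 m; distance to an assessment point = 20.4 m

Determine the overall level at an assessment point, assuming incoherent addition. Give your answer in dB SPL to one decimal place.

66.2 dB SPL

First find each source's level at the receiver (point-source: −20·log₁₀(r/r_ref)), then combine on an intensity basis.
air handling unit: 80.1 − 20·log₁₀(15.1/1.8) = 80.1 − 18.47 = 61.63 dB SPL.
transformer: 71.8 − 20·log₁₀(23.7/1.8) = 71.8 − 22.39 = 49.41 dB SPL.
pump: 85.3 − 20·log₁₀(20.4/1.8) = 85.3 − 21.09 = 64.21 dB SPL.
Σ 10^(L/10) = 4.179e+06 → L_total = 10·log₁₀(4.179e+06) = 66.21 dB SPL.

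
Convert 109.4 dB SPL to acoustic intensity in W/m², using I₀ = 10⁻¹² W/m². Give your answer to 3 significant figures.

I/I₀ = 10^(109.4/10) = 8.71e+10, so I = 8.71e+10 × 10⁻¹² W/m².

0.0871 W/m²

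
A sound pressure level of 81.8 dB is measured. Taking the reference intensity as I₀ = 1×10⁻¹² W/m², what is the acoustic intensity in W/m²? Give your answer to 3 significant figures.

0.000151 W/m²

I/I₀ = 10^(81.8/10) = 1.514e+08, so I = 1.514e+08 × 10⁻¹² W/m².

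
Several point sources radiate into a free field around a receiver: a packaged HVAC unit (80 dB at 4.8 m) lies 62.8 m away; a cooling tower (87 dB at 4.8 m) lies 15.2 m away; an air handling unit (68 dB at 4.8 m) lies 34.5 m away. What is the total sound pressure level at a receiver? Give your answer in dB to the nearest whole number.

77 dB

Propagate each source to the receiver with L = L_ref − 20·log₁₀(r/r_ref), then add intensities.
packaged HVAC unit: 80 − 20·log₁₀(62.8/4.8) = 80 − 22.33 = 57.67 dB.
cooling tower: 87 − 20·log₁₀(15.2/4.8) = 87 − 10.01 = 76.99 dB.
air handling unit: 68 − 20·log₁₀(34.5/4.8) = 68 − 17.13 = 50.87 dB.
Σ 10^(L/10) = 5.069e+07 → L_total = 10·log₁₀(5.069e+07) = 77.05 dB.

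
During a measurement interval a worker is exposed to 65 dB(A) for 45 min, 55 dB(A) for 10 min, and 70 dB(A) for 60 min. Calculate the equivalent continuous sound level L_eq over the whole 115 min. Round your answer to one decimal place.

The energy average is taken in the linear domain: L_eq = 10·log₁₀[(Σ tᵢ·10^(Lᵢ/10))/T], T = 115 min.
Σ tᵢ·10^(Lᵢ/10) = 45·10^(65/10) + 10·10^(55/10) + 60·10^(70/10) = 7.455e+08.
L_eq = 10·log₁₀(7.455e+08/115) = 68.12 dB(A).

68.1 dB(A)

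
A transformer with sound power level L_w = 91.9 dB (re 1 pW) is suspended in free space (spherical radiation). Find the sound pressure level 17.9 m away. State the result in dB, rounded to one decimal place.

55.9 dB

Free-field spherical radiation: L_p = L_w − 10·log₁₀(4π·r²), r = 17.9 m.
4π·r² = 4026 m², 10·log₁₀ of that is 36.049 dB.
L_p = 91.9 − 36.049 = 55.85 dB.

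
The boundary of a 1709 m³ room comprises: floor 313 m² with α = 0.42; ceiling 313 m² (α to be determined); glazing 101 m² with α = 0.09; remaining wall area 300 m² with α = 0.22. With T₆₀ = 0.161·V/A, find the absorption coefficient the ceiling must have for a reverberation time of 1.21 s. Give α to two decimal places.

Required total absorption A = 0.161·1709/1.21 = 227.40 m².
Absorption from the other surfaces = 313·0.42 + 101·0.09 + 300·0.22 = 206.55 m², so the ceiling must supply 20.85 m² over 313 m².
α = 20.85/313 = 0.067.

0.07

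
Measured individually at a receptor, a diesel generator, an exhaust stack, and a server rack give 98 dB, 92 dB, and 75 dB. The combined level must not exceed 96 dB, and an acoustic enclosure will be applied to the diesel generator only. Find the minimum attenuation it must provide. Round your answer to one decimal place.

The untreated sources together contribute 10^(92/10) + 10^(75/10) = 1.617e+09, i.e. 92.09 dB.
To meet 96 dB overall, the treated diesel generator may contribute at most 10^(96/10) − 1.617e+09 = 2.365e+09, i.e. 93.74 dB.
Required insertion loss = 98 − 93.74 = 4.26 dB.

4.3 dB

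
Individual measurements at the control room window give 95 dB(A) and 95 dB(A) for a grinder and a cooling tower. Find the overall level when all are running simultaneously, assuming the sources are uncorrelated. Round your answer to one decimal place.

98.0 dB(A)

Incoherent sources combine by intensity addition: L_total = 10·log₁₀(Σ 10^(L_i/10)).
Σ 10^(L/10) = 10^(95/10) + 10^(95/10) = 6.325e+09.
L_total = 10·log₁₀(6.325e+09) = 98.01 dB(A).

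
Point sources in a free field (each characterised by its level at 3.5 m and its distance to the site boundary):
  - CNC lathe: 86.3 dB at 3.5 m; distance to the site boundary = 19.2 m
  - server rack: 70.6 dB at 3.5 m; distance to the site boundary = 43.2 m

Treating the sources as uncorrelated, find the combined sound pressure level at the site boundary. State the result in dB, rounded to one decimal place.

71.5 dB

First find each source's level at the receiver (point-source: −20·log₁₀(r/r_ref)), then combine on an intensity basis.
CNC lathe: 86.3 − 20·log₁₀(19.2/3.5) = 86.3 − 14.78 = 71.52 dB.
server rack: 70.6 − 20·log₁₀(43.2/3.5) = 70.6 − 21.83 = 48.77 dB.
Σ 10^(L/10) = 1.425e+07 → L_total = 10·log₁₀(1.425e+07) = 71.54 dB.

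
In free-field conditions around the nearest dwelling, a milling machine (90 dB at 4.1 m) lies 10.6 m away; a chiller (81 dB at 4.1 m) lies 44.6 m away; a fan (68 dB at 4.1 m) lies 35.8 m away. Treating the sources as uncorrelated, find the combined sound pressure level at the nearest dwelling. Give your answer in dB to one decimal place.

Apply inverse-square spreading to bring every level to the receiver, then sum 10^(L/10).
milling machine: 90 − 20·log₁₀(10.6/4.1) = 90 − 8.25 = 81.75 dB.
chiller: 81 − 20·log₁₀(44.6/4.1) = 81 − 20.73 = 60.27 dB.
fan: 68 − 20·log₁₀(35.8/4.1) = 68 − 18.82 = 49.18 dB.
Σ 10^(L/10) = 1.508e+08 → L_total = 10·log₁₀(1.508e+08) = 81.78 dB.

81.8 dB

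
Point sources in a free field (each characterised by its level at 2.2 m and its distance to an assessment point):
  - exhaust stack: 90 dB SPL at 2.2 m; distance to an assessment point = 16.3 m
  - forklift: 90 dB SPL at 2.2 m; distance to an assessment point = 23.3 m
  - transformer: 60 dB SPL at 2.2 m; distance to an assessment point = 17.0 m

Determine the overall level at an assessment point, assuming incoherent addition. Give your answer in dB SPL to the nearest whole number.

Propagate each source to the receiver with L = L_ref − 20·log₁₀(r/r_ref), then add intensities.
exhaust stack: 90 − 20·log₁₀(16.3/2.2) = 90 − 17.40 = 72.60 dB SPL.
forklift: 90 − 20·log₁₀(23.3/2.2) = 90 − 20.50 = 69.50 dB SPL.
transformer: 60 − 20·log₁₀(17.0/2.2) = 60 − 17.76 = 42.24 dB SPL.
Σ 10^(L/10) = 2.715e+07 → L_total = 10·log₁₀(2.715e+07) = 74.34 dB SPL.

74 dB SPL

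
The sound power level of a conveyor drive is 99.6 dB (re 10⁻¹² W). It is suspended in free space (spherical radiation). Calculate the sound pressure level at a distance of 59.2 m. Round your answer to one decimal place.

53.2 dB

The power spreads over a sphere of area 4π·r², so L_p = L_w − 10·log₁₀(4π·r²).
4π·r² = 4.404e+04 m², 10·log₁₀ of that is 46.439 dB.
L_p = 99.6 − 46.439 = 53.16 dB.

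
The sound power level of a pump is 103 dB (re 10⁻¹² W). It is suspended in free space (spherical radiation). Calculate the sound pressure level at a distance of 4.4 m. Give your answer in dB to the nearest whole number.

L_p = L_w − 10·log₁₀(4π·r²) with r = 4.4 m.
4π·r² = 243.3 m², 10·log₁₀ of that is 23.861 dB.
L_p = 103 − 23.861 = 79.14 dB.

79 dB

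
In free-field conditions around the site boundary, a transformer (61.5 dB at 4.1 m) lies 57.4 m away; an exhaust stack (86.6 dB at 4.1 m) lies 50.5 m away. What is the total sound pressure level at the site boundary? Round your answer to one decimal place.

Apply inverse-square spreading to bring every level to the receiver, then sum 10^(L/10).
transformer: 61.5 − 20·log₁₀(57.4/4.1) = 61.5 − 22.92 = 38.58 dB.
exhaust stack: 86.6 − 20·log₁₀(50.5/4.1) = 86.6 − 21.81 = 64.79 dB.
Σ 10^(L/10) = 3.020e+06 → L_total = 10·log₁₀(3.020e+06) = 64.80 dB.

64.8 dB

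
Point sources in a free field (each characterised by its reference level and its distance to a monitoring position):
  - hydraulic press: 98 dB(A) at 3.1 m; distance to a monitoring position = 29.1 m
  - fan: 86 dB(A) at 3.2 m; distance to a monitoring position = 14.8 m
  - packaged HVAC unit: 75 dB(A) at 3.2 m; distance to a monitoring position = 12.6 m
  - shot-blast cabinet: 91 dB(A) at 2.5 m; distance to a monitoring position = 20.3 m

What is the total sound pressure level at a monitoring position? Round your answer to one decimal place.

80.5 dB(A)

Apply inverse-square spreading to bring every level to the receiver, then sum 10^(L/10).
hydraulic press: 98 − 20·log₁₀(29.1/3.1) = 98 − 19.45 = 78.55 dB(A).
fan: 86 − 20·log₁₀(14.8/3.2) = 86 − 13.30 = 72.70 dB(A).
packaged HVAC unit: 75 − 20·log₁₀(12.6/3.2) = 75 − 11.90 = 63.10 dB(A).
shot-blast cabinet: 91 − 20·log₁₀(20.3/2.5) = 91 − 18.19 = 72.81 dB(A).
Σ 10^(L/10) = 1.113e+08 → L_total = 10·log₁₀(1.113e+08) = 80.47 dB(A).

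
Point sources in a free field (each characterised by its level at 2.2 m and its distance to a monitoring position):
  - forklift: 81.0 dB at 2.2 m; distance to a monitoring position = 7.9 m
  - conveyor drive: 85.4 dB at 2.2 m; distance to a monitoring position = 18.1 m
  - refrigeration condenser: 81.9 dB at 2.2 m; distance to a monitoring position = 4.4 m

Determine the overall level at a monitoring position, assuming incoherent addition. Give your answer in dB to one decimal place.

Apply inverse-square spreading to bring every level to the receiver, then sum 10^(L/10).
forklift: 81.0 − 20·log₁₀(7.9/2.2) = 81.0 − 11.10 = 69.90 dB.
conveyor drive: 85.4 − 20·log₁₀(18.1/2.2) = 85.4 − 18.31 = 67.09 dB.
refrigeration condenser: 81.9 − 20·log₁₀(4.4/2.2) = 81.9 − 6.02 = 75.88 dB.
Σ 10^(L/10) = 5.361e+07 → L_total = 10·log₁₀(5.361e+07) = 77.29 dB.

77.3 dB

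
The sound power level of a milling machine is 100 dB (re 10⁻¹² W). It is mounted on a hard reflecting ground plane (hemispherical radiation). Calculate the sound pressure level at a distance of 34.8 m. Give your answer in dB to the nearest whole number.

61 dB

The power spreads over a hemisphere of area 2π·r², so L_p = L_w − 10·log₁₀(2π·r²).
2π·r² = 7609 m², 10·log₁₀ of that is 38.813 dB.
L_p = 100 − 38.813 = 61.19 dB.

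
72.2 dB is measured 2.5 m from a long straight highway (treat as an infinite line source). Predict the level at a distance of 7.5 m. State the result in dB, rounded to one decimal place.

67.4 dB

Line-source attenuation: ΔL = 10·log₁₀(r₂/r₁) = 10·log₁₀(7.5/2.5) = 4.771 dB.
L₂ = 72.2 − 10·log₁₀(7.5/2.5) = 72.2 − 4.771 = 67.43 dB.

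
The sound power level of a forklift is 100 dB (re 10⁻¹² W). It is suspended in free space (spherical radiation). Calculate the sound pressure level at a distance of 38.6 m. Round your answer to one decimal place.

L_p = L_w − 10·log₁₀(4π·r²) with r = 38.6 m.
4π·r² = 1.872e+04 m², 10·log₁₀ of that is 42.724 dB.
L_p = 100 − 42.724 = 57.28 dB.

57.3 dB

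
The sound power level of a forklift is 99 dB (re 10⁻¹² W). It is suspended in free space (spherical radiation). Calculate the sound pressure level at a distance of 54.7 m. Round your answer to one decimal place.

53.2 dB

Free-field spherical radiation: L_p = L_w − 10·log₁₀(4π·r²), r = 54.7 m.
4π·r² = 3.76e+04 m², 10·log₁₀ of that is 45.752 dB.
L_p = 99 − 45.752 = 53.25 dB.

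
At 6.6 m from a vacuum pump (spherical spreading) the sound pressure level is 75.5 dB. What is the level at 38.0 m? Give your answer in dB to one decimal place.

60.3 dB

Point-source attenuation: ΔL = 20·log₁₀(r₂/r₁) = 20·log₁₀(38.0/6.6) = 15.205 dB.
L₂ = 75.5 − 20·log₁₀(38.0/6.6) = 75.5 − 15.205 = 60.30 dB.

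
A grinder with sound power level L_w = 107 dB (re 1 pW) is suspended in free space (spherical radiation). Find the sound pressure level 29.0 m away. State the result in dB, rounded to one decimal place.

L_p = L_w − 10·log₁₀(4π·r²) with r = 29.0 m.
4π·r² = 1.057e+04 m², 10·log₁₀ of that is 40.240 dB.
L_p = 107 − 40.240 = 66.76 dB.

66.8 dB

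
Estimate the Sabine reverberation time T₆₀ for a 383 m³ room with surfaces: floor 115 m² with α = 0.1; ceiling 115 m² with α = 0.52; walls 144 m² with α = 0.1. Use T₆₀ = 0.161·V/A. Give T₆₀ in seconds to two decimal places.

A = Σ Sᵢαᵢ = 115·0.1 + 115·0.52 + 144·0.1 = 85.70 m².
T₆₀ = 0.161·V/A = 0.161·383/85.70 = 0.720 s.

0.72 s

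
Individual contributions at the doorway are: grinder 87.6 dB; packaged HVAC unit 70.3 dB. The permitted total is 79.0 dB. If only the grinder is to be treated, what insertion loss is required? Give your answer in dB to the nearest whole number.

Fixed contribution from the other source: Σ 10^(L/10) = 10^(70.3/10) = 1.072e+07 (70.30 dB).
The limit corresponds to 10^(79.0/10) = 7.943e+07; subtracting the fixed part leaves 6.872e+07 for the grinder, i.e. 78.37 dB.
Required insertion loss = 87.6 − 78.37 = 9.23 dB.

9 dB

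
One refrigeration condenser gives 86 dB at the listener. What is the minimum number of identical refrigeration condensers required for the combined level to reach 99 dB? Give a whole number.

Need L₁ + 10·log₁₀ N ≥ 99, i.e. log₁₀ N ≥ 1.30.
N ≥ 10^(13.0/10) = 19.953, so N = 20.

20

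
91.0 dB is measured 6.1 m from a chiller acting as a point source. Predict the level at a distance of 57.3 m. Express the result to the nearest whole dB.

Spherical spreading from a point source gives a 20·log₁₀(r₂/r₁) drop.
L₂ = 91.0 − 20·log₁₀(57.3/6.1) = 91.0 − 19.456 = 71.54 dB.

72 dB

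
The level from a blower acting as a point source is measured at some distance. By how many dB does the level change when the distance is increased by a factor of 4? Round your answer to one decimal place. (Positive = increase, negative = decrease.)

-12.0 dB

With spherical spreading the level changes by −20·log₁₀(r₂/r₁).
ΔL = −20·log₁₀(4) = -12.04 dB.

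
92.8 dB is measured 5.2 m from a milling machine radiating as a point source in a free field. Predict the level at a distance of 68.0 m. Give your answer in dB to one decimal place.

Spherical spreading from a point source gives a 20·log₁₀(r₂/r₁) drop.
L₂ = 92.8 − 20·log₁₀(68.0/5.2) = 92.8 − 22.330 = 70.47 dB.

70.5 dB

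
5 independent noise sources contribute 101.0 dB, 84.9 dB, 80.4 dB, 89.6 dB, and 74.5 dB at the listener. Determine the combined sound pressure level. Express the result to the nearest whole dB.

101 dB

For uncorrelated sources the intensities add, so convert each level to linear form, sum, and take 10·log₁₀ of the total.
Σ 10^(L/10) = 10^(101.0/10) + 10^(84.9/10) + 10^(80.4/10) + 10^(89.6/10) + 10^(74.5/10) = 1.395e+10.
L_total = 10·log₁₀(1.395e+10) = 101.45 dB.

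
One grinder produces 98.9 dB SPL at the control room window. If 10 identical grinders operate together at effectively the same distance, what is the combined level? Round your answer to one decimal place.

With 10 equal, uncorrelated contributions the intensity is 10× that of one unit, giving a rise of 10·log₁₀ 10.
L_total = 98.9 + 10·log₁₀(10) = 98.9 + 10.000 = 108.90 dB SPL.

108.9 dB SPL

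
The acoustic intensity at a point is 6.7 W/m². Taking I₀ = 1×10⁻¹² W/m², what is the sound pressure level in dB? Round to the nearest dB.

Dividing by I₀ shifts the exponent by 12: I/I₀ = 6.7×10^12.
L = 10·(0.8261 + 12) = 128.26 dB.

128 dB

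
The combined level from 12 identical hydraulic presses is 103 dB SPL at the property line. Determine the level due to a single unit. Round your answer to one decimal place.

92.2 dB SPL

Dividing the total intensity by 12 lowers the level by 10·log₁₀ 12 = 10.792 dB: L₁ = 103 − 10.792.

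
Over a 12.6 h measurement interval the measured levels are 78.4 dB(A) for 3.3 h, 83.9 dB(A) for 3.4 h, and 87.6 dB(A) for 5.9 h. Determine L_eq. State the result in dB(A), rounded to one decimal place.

The energy average is taken in the linear domain: L_eq = 10·log₁₀[(Σ tᵢ·10^(Lᵢ/10))/T], T = 12.6 h.
Σ tᵢ·10^(Lᵢ/10) = 3.3·10^(78.4/10) + 3.4·10^(83.9/10) + 5.9·10^(87.6/10) = 4.458e+09.
L_eq = 10·log₁₀(4.458e+09/12.6) = 85.49 dB(A).

85.5 dB(A)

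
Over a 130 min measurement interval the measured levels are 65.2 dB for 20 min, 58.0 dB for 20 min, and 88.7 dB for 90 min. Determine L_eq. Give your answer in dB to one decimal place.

The energy average is taken in the linear domain: L_eq = 10·log₁₀[(Σ tᵢ·10^(Lᵢ/10))/T], T = 130 min.
Σ tᵢ·10^(Lᵢ/10) = 20·10^(65.2/10) + 20·10^(58.0/10) + 90·10^(88.7/10) = 6.680e+10.
L_eq = 10·log₁₀(6.680e+10/130) = 87.11 dB.

87.1 dB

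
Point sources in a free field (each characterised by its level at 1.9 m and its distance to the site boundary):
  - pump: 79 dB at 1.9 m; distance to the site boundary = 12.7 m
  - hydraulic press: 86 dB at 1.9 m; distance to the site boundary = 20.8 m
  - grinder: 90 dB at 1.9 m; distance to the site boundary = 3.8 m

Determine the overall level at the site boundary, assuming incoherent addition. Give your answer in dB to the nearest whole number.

84 dB

First find each source's level at the receiver (point-source: −20·log₁₀(r/r_ref)), then combine on an intensity basis.
pump: 79 − 20·log₁₀(12.7/1.9) = 79 − 16.50 = 62.50 dB.
hydraulic press: 86 − 20·log₁₀(20.8/1.9) = 86 − 20.79 = 65.21 dB.
grinder: 90 − 20·log₁₀(3.8/1.9) = 90 − 6.02 = 83.98 dB.
Σ 10^(L/10) = 2.551e+08 → L_total = 10·log₁₀(2.551e+08) = 84.07 dB.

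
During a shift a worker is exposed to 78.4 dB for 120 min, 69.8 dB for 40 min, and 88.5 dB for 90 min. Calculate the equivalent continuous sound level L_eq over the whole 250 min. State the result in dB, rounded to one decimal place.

L_eq = 10·log₁₀[(1/T)·Σ tᵢ·10^(Lᵢ/10)] with T = 250 min.
Σ tᵢ·10^(Lᵢ/10) = 120·10^(78.4/10) + 40·10^(69.8/10) + 90·10^(88.5/10) = 7.240e+10.
L_eq = 10·log₁₀(7.240e+10/250) = 84.62 dB.

84.6 dB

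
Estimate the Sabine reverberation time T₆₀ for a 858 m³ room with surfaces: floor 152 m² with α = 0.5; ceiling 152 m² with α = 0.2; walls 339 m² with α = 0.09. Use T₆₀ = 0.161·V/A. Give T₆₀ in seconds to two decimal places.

A = Σ Sᵢαᵢ = 152·0.5 + 152·0.2 + 339·0.09 = 136.91 m².
T₆₀ = 0.161·V/A = 0.161·858/136.91 = 1.009 s.

1.01 s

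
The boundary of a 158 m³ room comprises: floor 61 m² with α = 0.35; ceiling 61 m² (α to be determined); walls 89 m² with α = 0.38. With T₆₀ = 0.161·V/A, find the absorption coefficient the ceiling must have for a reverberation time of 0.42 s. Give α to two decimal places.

Required total absorption A = 0.161·158/0.42 = 60.57 m².
Absorption from the other surfaces = 61·0.35 + 89·0.38 = 55.17 m², so the ceiling must supply 5.40 m² over 61 m².
α = 5.40/61 = 0.088.

0.09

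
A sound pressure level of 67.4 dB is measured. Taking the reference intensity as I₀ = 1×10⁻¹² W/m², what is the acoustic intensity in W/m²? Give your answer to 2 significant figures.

5.5e-06 W/m²

I = I₀·10^(L/10) = 10⁻¹² × 10^(67.4/10) = 10^(-5.260).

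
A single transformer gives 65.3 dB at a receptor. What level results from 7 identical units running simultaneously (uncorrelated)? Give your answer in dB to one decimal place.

73.8 dB

N identical incoherent sources raise the level by 10·log₁₀ N.
L_total = 65.3 + 10·log₁₀(7) = 65.3 + 8.451 = 73.75 dB.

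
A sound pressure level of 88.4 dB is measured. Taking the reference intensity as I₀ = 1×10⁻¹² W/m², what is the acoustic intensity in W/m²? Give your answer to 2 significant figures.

I/I₀ = 10^(88.4/10) = 6.918e+08, so I = 6.918e+08 × 10⁻¹² W/m².

0.00069 W/m²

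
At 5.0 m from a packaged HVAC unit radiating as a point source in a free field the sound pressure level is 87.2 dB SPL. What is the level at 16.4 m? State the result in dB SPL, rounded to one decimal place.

Point-source attenuation: ΔL = 20·log₁₀(r₂/r₁) = 20·log₁₀(16.4/5.0) = 10.317 dB.
L₂ = 87.2 − 20·log₁₀(16.4/5.0) = 87.2 − 10.317 = 76.88 dB SPL.

76.9 dB SPL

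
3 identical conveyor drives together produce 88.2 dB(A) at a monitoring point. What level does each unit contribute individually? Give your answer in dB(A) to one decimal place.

83.4 dB(A)

3 equal contributions raise the level by 10·log₁₀ 3 = 4.771 dB, so each unit alone gives 88.2 − 4.771.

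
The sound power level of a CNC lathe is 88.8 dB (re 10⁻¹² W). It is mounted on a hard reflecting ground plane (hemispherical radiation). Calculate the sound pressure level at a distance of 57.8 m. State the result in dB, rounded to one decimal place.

Free-field hemispherical radiation: L_p = L_w − 10·log₁₀(2π·r²), r = 57.8 m.
2π·r² = 2.099e+04 m², 10·log₁₀ of that is 43.220 dB.
L_p = 88.8 − 43.220 = 45.58 dB.

45.6 dB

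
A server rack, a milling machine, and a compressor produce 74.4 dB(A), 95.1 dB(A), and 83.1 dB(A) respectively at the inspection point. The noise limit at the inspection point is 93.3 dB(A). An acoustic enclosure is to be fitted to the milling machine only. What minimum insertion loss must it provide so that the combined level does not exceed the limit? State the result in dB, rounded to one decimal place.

2.3 dB

The untreated sources together contribute 10^(74.4/10) + 10^(83.1/10) = 2.317e+08, i.e. 83.65 dB(A).
The limit corresponds to 10^(93.3/10) = 2.138e+09; subtracting the fixed part leaves 1.906e+09 for the milling machine, i.e. 92.80 dB(A).
Required insertion loss = 95.1 − 92.80 = 2.30 dB.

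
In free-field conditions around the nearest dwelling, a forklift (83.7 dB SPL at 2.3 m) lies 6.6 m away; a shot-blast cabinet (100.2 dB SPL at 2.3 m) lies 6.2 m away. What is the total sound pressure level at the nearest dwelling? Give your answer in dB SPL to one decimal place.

Propagate each source to the receiver with L = L_ref − 20·log₁₀(r/r_ref), then add intensities.
forklift: 83.7 − 20·log₁₀(6.6/2.3) = 83.7 − 9.16 = 74.54 dB SPL.
shot-blast cabinet: 100.2 − 20·log₁₀(6.2/2.3) = 100.2 − 8.61 = 91.59 dB SPL.
Σ 10^(L/10) = 1.469e+09 → L_total = 10·log₁₀(1.469e+09) = 91.67 dB SPL.

91.7 dB SPL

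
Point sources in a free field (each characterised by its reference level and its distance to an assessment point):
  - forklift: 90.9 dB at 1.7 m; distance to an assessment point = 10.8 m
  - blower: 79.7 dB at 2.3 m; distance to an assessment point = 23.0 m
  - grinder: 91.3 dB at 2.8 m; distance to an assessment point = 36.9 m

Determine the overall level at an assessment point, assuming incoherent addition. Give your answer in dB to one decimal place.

First find each source's level at the receiver (point-source: −20·log₁₀(r/r_ref)), then combine on an intensity basis.
forklift: 90.9 − 20·log₁₀(10.8/1.7) = 90.9 − 16.06 = 74.84 dB.
blower: 79.7 − 20·log₁₀(23.0/2.3) = 79.7 − 20.00 = 59.70 dB.
grinder: 91.3 − 20·log₁₀(36.9/2.8) = 91.3 − 22.40 = 68.90 dB.
Σ 10^(L/10) = 3.918e+07 → L_total = 10·log₁₀(3.918e+07) = 75.93 dB.

75.9 dB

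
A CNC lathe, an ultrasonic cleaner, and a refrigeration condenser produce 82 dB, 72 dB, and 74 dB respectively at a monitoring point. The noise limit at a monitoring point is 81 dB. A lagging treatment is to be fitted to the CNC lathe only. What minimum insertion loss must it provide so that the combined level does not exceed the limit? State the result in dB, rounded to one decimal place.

Fixed contribution from the other sources: Σ 10^(L/10) = 10^(72/10) + 10^(74/10) = 4.097e+07 (76.12 dB).
To meet 81 dB overall, the treated CNC lathe may contribute at most 10^(81/10) − 4.097e+07 = 8.492e+07, i.e. 79.29 dB.
So the CNC lathe must be reduced from 82 to 79.29 dB: IL = 2.71 dB.

2.7 dB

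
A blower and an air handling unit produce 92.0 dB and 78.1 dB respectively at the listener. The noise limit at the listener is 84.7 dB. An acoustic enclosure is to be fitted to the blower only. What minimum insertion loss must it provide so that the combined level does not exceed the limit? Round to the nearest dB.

Everything except the blower sums to 10^(78.1/10) = 6.457e+07 in linear terms, 78.10 dB.
The limit corresponds to 10^(84.7/10) = 2.951e+08; subtracting the fixed part leaves 2.306e+08 for the blower, i.e. 83.63 dB.
So the blower must be reduced from 92.0 to 83.63 dB: IL = 8.37 dB.

8 dB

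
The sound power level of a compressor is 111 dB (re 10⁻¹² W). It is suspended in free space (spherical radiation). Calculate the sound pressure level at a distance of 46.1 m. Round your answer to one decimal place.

66.7 dB

Free-field spherical radiation: L_p = L_w − 10·log₁₀(4π·r²), r = 46.1 m.
4π·r² = 2.671e+04 m², 10·log₁₀ of that is 44.266 dB.
L_p = 111 − 44.266 = 66.73 dB.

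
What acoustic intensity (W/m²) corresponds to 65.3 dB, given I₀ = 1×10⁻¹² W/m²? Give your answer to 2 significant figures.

3.4e-06 W/m²

I = I₀·10^(L/10) = 10⁻¹² × 10^(65.3/10) = 10^(-5.470).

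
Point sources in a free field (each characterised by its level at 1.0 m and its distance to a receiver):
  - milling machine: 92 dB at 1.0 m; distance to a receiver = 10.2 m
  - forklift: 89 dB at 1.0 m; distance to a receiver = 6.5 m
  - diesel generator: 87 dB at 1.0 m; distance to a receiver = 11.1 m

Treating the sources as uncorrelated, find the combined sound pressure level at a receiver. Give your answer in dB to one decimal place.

Apply inverse-square spreading to bring every level to the receiver, then sum 10^(L/10).
milling machine: 92 − 20·log₁₀(10.2/1.0) = 92 − 20.17 = 71.83 dB.
forklift: 89 − 20·log₁₀(6.5/1.0) = 89 − 16.26 = 72.74 dB.
diesel generator: 87 − 20·log₁₀(11.1/1.0) = 87 − 20.91 = 66.09 dB.
Σ 10^(L/10) = 3.810e+07 → L_total = 10·log₁₀(3.810e+07) = 75.81 dB.

75.8 dB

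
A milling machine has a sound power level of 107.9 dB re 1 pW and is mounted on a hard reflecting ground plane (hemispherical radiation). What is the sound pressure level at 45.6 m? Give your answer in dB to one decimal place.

L_p = L_w − 10·log₁₀(2π·r²) with r = 45.6 m.
2π·r² = 1.307e+04 m², 10·log₁₀ of that is 41.161 dB.
L_p = 107.9 − 41.161 = 66.74 dB.

66.7 dB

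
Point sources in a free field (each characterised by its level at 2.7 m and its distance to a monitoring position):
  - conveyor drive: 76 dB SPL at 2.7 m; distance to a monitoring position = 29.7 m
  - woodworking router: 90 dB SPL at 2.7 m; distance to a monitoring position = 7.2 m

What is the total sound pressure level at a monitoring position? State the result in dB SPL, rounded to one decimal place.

81.5 dB SPL

Apply inverse-square spreading to bring every level to the receiver, then sum 10^(L/10).
conveyor drive: 76 − 20·log₁₀(29.7/2.7) = 76 − 20.83 = 55.17 dB SPL.
woodworking router: 90 − 20·log₁₀(7.2/2.7) = 90 − 8.52 = 81.48 dB SPL.
Σ 10^(L/10) = 1.410e+08 → L_total = 10·log₁₀(1.410e+08) = 81.49 dB SPL.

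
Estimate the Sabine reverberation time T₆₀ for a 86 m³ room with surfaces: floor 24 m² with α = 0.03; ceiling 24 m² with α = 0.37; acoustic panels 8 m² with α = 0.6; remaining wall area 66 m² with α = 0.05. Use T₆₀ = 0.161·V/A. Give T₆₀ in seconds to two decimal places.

0.78 s

A = Σ Sᵢαᵢ = 24·0.03 + 24·0.37 + 8·0.6 + 66·0.05 = 17.70 m².
T₆₀ = 0.161·V/A = 0.161·86/17.70 = 0.782 s.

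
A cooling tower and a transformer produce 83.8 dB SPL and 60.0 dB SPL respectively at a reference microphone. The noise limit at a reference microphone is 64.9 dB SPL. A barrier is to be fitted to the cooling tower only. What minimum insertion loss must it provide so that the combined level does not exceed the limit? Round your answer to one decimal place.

20.6 dB

Everything except the cooling tower sums to 10^(60.0/10) = 1.000e+06 in linear terms, 60.00 dB SPL.
The limit corresponds to 10^(64.9/10) = 3.090e+06; subtracting the fixed part leaves 2.090e+06 for the cooling tower, i.e. 63.20 dB SPL.
Required insertion loss = 83.8 − 63.20 = 20.60 dB.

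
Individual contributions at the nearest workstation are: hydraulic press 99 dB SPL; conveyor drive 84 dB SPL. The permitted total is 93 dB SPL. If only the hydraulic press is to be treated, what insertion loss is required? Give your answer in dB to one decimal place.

The untreated sources together contribute 10^(84/10) = 2.512e+08, i.e. 84.00 dB SPL.
To meet 93 dB SPL overall, the treated hydraulic press may contribute at most 10^(93/10) − 2.512e+08 = 1.744e+09, i.e. 92.42 dB SPL.
Required insertion loss = 99 − 92.42 = 6.58 dB.

6.6 dB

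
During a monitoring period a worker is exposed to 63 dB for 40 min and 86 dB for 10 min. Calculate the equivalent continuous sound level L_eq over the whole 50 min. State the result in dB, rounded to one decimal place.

L_eq = 10·log₁₀[(1/T)·Σ tᵢ·10^(Lᵢ/10)] with T = 50 min.
Σ tᵢ·10^(Lᵢ/10) = 40·10^(63/10) + 10·10^(86/10) = 4.061e+09.
L_eq = 10·log₁₀(4.061e+09/50) = 79.10 dB.

79.1 dB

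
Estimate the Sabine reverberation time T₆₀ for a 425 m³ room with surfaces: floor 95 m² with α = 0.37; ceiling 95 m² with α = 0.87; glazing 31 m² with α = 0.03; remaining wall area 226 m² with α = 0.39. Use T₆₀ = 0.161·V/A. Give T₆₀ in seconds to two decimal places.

0.33 s

Summing Sᵢαᵢ: 95·0.37 + 95·0.87 + 31·0.03 + 226·0.39 = 206.87 m².
T₆₀ = 0.161·V/A = 0.161·425/206.87 = 0.331 s.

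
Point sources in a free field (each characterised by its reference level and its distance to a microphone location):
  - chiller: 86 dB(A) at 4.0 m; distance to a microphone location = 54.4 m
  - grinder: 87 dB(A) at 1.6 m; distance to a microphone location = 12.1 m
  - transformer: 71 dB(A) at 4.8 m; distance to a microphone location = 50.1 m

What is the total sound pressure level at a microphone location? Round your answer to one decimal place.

70.4 dB(A)

Apply inverse-square spreading to bring every level to the receiver, then sum 10^(L/10).
chiller: 86 − 20·log₁₀(54.4/4.0) = 86 − 22.67 = 63.33 dB(A).
grinder: 87 − 20·log₁₀(12.1/1.6) = 87 − 17.57 = 69.43 dB(A).
transformer: 71 − 20·log₁₀(50.1/4.8) = 71 − 20.37 = 50.63 dB(A).
Σ 10^(L/10) = 1.103e+07 → L_total = 10·log₁₀(1.103e+07) = 70.43 dB(A).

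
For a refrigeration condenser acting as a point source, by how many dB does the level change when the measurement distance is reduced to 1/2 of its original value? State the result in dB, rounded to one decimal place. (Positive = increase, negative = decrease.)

+6.0 dB

A point source loses 6 dB per doubling of distance; generally ΔL = −20·log₁₀(r₂/r₁).
ΔL = −20·log₁₀(0.5) = +6.02 dB.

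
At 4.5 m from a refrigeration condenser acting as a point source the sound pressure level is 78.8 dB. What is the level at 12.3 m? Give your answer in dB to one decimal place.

70.1 dB

Spherical spreading from a point source gives a 20·log₁₀(r₂/r₁) drop.
L₂ = 78.8 − 20·log₁₀(12.3/4.5) = 78.8 − 8.734 = 70.07 dB.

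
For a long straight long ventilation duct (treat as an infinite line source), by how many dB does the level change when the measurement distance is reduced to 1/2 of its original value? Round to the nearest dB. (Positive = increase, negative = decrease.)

+3 dB

A line source loses 3 dB per doubling of distance; generally ΔL = −10·log₁₀(r₂/r₁).
ΔL = −10·log₁₀(0.5) = +3.01 dB.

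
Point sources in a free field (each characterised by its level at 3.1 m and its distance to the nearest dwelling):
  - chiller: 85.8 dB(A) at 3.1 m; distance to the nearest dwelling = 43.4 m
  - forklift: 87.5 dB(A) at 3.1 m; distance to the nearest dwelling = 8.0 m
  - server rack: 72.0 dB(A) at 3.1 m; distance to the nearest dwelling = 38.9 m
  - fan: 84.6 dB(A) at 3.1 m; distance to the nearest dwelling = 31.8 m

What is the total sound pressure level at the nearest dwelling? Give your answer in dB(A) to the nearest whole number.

80 dB(A)

Apply inverse-square spreading to bring every level to the receiver, then sum 10^(L/10).
chiller: 85.8 − 20·log₁₀(43.4/3.1) = 85.8 − 22.92 = 62.88 dB(A).
forklift: 87.5 − 20·log₁₀(8.0/3.1) = 87.5 − 8.23 = 79.27 dB(A).
server rack: 72.0 − 20·log₁₀(38.9/3.1) = 72.0 − 21.97 = 50.03 dB(A).
fan: 84.6 − 20·log₁₀(31.8/3.1) = 84.6 − 20.22 = 64.38 dB(A).
Σ 10^(L/10) = 8.922e+07 → L_total = 10·log₁₀(8.922e+07) = 79.50 dB(A).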